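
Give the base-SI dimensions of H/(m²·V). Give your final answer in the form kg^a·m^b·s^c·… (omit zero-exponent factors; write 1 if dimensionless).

V = W/A (potential = power per current),
    = kg·m²·s⁻³·A⁻¹.
So V⁻¹ = kg⁻¹·m⁻²·s³·A.
H = Wb/A (inductance = flux per current),
    = kg·m²·s⁻²·A⁻².
Combining: m⁻²·V⁻¹·H = m⁻² · (kg⁻¹·m⁻²·s³·A) · (kg·m²·s⁻²·A⁻²) = m⁻²·s·A⁻¹.

m⁻²·s·A⁻¹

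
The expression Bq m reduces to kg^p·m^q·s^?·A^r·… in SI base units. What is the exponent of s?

Bq = s⁻¹.
Combining: Bq·m = s⁻¹ · m = m·s⁻¹.
The exponent of s is -1.

-1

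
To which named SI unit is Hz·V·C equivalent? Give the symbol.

W

Hz = s⁻¹.
V = kg·m²·s⁻³·A⁻¹.
C = s·A.
Combining: Hz·V·C = s⁻¹ · (kg·m²·s⁻³·A⁻¹) · (s·A) = kg·m²·s⁻³.
kg·m²·s⁻³ is the base-SI form of the watt.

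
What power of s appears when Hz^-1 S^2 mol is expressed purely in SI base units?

7

Hz = s⁻¹.
So Hz⁻¹ = s.
S = kg⁻¹·m⁻²·s³·A².
So S² = kg⁻²·m⁻⁴·s⁶·A⁴.
Combining: Hz⁻¹·S²·mol = s · (kg⁻²·m⁻⁴·s⁶·A⁴) · mol = kg⁻²·m⁻⁴·s⁷·A⁴·mol.
The exponent of s is 7.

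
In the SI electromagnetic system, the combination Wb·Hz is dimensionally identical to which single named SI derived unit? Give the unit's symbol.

V

Wb = V·s (flux: a volt is a weber per second),
    = kg·m²·s⁻²·A⁻¹.
Hz = 1/s = s⁻¹ (frequency is cycles per second).
Combining: Wb·Hz = (kg·m²·s⁻²·A⁻¹) · s⁻¹ = kg·m²·s⁻³·A⁻¹.
kg·m²·s⁻³·A⁻¹ is the base-SI form of the volt.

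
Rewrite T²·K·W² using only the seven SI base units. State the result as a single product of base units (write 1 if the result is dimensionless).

kg⁴·m⁴·s⁻¹⁰·A⁻²·K

T = Wb/m² (flux density = flux per area),
    = kg·s⁻²·A⁻¹.
So T² = kg²·s⁻⁴·A⁻².
W = J/s (power = energy per time),
    = kg·m²·s⁻³.
So W² = kg²·m⁴·s⁻⁶.
Combining: T²·K·W² = (kg²·s⁻⁴·A⁻²) · K · (kg²·m⁴·s⁻⁶) = kg⁴·m⁴·s⁻¹⁰·A⁻²·K.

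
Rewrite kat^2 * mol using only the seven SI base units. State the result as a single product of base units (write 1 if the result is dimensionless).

s⁻²·mol³

kat = s⁻¹·mol.
So kat² = s⁻²·mol².
Combining: kat²·mol = (s⁻²·mol²) · mol = s⁻²·mol³.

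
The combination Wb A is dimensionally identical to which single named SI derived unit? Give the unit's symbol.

Wb = V·s (flux: a volt is a weber per second),
    = kg·m²·s⁻²·A⁻¹.
Combining: Wb·A = (kg·m²·s⁻²·A⁻¹) · A = kg·m²·s⁻².
kg·m²·s⁻² is the base-SI form of the joule.

J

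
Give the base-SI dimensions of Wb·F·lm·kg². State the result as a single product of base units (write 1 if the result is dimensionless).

kg²·s²·A·cd

Wb = kg·m²·s⁻²·A⁻¹.
F = kg⁻¹·m⁻²·s⁴·A².
lm = cd.
Combining: Wb·F·lm·kg² = (kg·m²·s⁻²·A⁻¹) · (kg⁻¹·m⁻²·s⁴·A²) · cd · kg² = kg²·s²·A·cd.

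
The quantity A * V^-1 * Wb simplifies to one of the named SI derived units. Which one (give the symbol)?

C

V = W/A (potential = power per current),
    = kg·m²·s⁻³·A⁻¹.
So V⁻¹ = kg⁻¹·m⁻²·s³·A.
Wb = V·s (flux: a volt is a weber per second),
    = kg·m²·s⁻²·A⁻¹.
Combining: A·V⁻¹·Wb = A · (kg⁻¹·m⁻²·s³·A) · (kg·m²·s⁻²·A⁻¹) = s·A.
s·A is the base-SI form of the coulomb.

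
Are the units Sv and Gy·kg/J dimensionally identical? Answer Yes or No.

No

Left side:
  Sv = m²·s⁻².
Right side:
  Gy = J/kg (absorbed dose = energy per mass),
      = m²·s⁻².
  J = N·m (work = force × distance),
      = kg·m²·s⁻².
  So J⁻¹ = kg⁻¹·m⁻²·s².
  Combining: Gy·kg·J⁻¹ = (m²·s⁻²) · kg · (kg⁻¹·m⁻²·s²) = 1.
Left is m²·s⁻²; right is 1 — different.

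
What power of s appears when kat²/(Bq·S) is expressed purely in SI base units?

kat = mol/s = s⁻¹·mol (catalytic activity).
So kat² = s⁻²·mol².
Bq = 1/s = s⁻¹ (activity is decays per second).
So Bq⁻¹ = s.
S = 1/Ω (conductance is reciprocal resistance),
    = kg⁻¹·m⁻²·s³·A².
So S⁻¹ = kg·m²·s⁻³·A⁻².
Combining: kat²·Bq⁻¹·S⁻¹ = (s⁻²·mol²) · s · (kg·m²·s⁻³·A⁻²) = kg·m²·s⁻⁴·A⁻²·mol².
The exponent of s is -4.

-4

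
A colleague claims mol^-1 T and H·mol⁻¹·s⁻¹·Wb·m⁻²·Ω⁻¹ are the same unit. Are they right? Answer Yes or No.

Left side:
  T = Wb/m² (flux density = flux per area),
      = kg·s⁻²·A⁻¹.
  Combining: mol⁻¹·T = mol⁻¹ · (kg·s⁻²·A⁻¹) = kg·s⁻²·A⁻¹·mol⁻¹.
Right side:
  H = kg·m²·s⁻²·A⁻².
  Wb = kg·m²·s⁻²·A⁻¹.
  Ω = kg·m²·s⁻³·A⁻².
  So Ω⁻¹ = kg⁻¹·m⁻²·s³·A².
  Combining: H·mol⁻¹·s⁻¹·Wb·m⁻²·Ω⁻¹ = (kg·m²·s⁻²·A⁻²) · mol⁻¹ · s⁻¹ · (kg·m²·s⁻²·A⁻¹) · m⁻² · (kg⁻¹·m⁻²·s³·A²) = kg·s⁻²·A⁻¹·mol⁻¹.
Both reduce to kg·s⁻²·A⁻¹·mol⁻¹.

Yes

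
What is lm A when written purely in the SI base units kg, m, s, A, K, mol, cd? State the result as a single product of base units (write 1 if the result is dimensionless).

A·cd

lm = cd·sr = cd (luminous flux; sr is dimensionless).
Combining: lm·A = cd · A = A·cd.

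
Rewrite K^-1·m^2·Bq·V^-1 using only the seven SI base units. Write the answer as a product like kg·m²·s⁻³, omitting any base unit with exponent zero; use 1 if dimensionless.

kg⁻¹·s²·A·K⁻¹

Bq = 1/s = s⁻¹ (activity is decays per second).
V = W/A (potential = power per current),
    = kg·m²·s⁻³·A⁻¹.
So V⁻¹ = kg⁻¹·m⁻²·s³·A.
Combining: K⁻¹·m²·Bq·V⁻¹ = K⁻¹ · m² · s⁻¹ · (kg⁻¹·m⁻²·s³·A) = kg⁻¹·s²·A·K⁻¹.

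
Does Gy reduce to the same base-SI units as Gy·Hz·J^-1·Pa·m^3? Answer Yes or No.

No

Left side:
  Gy = m²·s⁻².
Right side:
  Gy = J/kg (absorbed dose = energy per mass),
      = m²·s⁻².
  Hz = 1/s = s⁻¹ (frequency is cycles per second).
  J = N·m (work = force × distance),
      = kg·m²·s⁻².
  So J⁻¹ = kg⁻¹·m⁻²·s².
  Pa = N/m² (pressure = force per area),
      = kg·m⁻¹·s⁻².
  Combining: Gy·Hz·J⁻¹·Pa·m³ = (m²·s⁻²) · s⁻¹ · (kg⁻¹·m⁻²·s²) · (kg·m⁻¹·s⁻²) · m³ = m²·s⁻³.
Left is m²·s⁻²; right is m²·s⁻³ — different.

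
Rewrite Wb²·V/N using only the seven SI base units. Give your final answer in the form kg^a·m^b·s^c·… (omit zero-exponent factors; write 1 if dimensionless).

Wb = V·s (flux: a volt is a weber per second),
    = kg·m²·s⁻²·A⁻¹.
So Wb² = kg²·m⁴·s⁻⁴·A⁻².
V = W/A (potential = power per current),
    = kg·m²·s⁻³·A⁻¹.
N = kg·m/s² = kg·m·s⁻² (force = mass × acceleration).
So N⁻¹ = kg⁻¹·m⁻¹·s².
Combining: Wb²·V·N⁻¹ = (kg²·m⁴·s⁻⁴·A⁻²) · (kg·m²·s⁻³·A⁻¹) · (kg⁻¹·m⁻¹·s²) = kg²·m⁵·s⁻⁵·A⁻³.

kg²·m⁵·s⁻⁵·A⁻³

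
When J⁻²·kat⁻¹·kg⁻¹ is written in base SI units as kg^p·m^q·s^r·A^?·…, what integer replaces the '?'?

0

J = N·m (work = force × distance),
    = kg·m²·s⁻².
So J⁻² = kg⁻²·m⁻⁴·s⁴.
kat = mol/s = s⁻¹·mol (catalytic activity).
So kat⁻¹ = s·mol⁻¹.
Combining: J⁻²·kat⁻¹·kg⁻¹ = (kg⁻²·m⁻⁴·s⁴) · (s·mol⁻¹) · kg⁻¹ = kg⁻³·m⁻⁴·s⁵·mol⁻¹.
The exponent of A is 0.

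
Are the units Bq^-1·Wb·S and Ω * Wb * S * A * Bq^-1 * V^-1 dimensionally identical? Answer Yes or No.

Left side:
  Bq = 1/s = s⁻¹ (activity is decays per second).
  So Bq⁻¹ = s.
  Wb = V·s (flux: a volt is a weber per second),
      = kg·m²·s⁻²·A⁻¹.
  S = 1/Ω (conductance is reciprocal resistance),
      = kg⁻¹·m⁻²·s³·A².
  Combining: Bq⁻¹·Wb·S = s · (kg·m²·s⁻²·A⁻¹) · (kg⁻¹·m⁻²·s³·A²) = s²·A.
Right side:
  Ω = kg·m²·s⁻³·A⁻².
  Wb = kg·m²·s⁻²·A⁻¹.
  S = kg⁻¹·m⁻²·s³·A².
  Bq = s⁻¹.
  So Bq⁻¹ = s.
  V = kg·m²·s⁻³·A⁻¹.
  So V⁻¹ = kg⁻¹·m⁻²·s³·A.
  Combining: Ω·Wb·S·A·Bq⁻¹·V⁻¹ = (kg·m²·s⁻³·A⁻²) · (kg·m²·s⁻²·A⁻¹) · (kg⁻¹·m⁻²·s³·A²) · A · s · (kg⁻¹·m⁻²·s³·A) = s²·A.
Both reduce to s²·A.

Yes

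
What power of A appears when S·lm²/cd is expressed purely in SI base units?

2

S = 1/Ω (conductance is reciprocal resistance),
    = kg⁻¹·m⁻²·s³·A².
lm = cd·sr = cd (luminous flux; sr is dimensionless).
So lm² = cd².
Combining: S·lm²·cd⁻¹ = (kg⁻¹·m⁻²·s³·A²) · cd² · cd⁻¹ = kg⁻¹·m⁻²·s³·A²·cd.
The exponent of A is 2.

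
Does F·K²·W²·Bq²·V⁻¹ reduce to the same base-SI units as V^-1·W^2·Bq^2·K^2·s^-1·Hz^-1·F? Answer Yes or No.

Yes

Left side:
  F = C/V (capacitance = charge per voltage),
      = A·s/(kg·m²·s⁻³·A⁻¹) (substituting C and V),
      = kg⁻¹·m⁻²·s⁴·A².
  W = J/s (power = energy per time),
      = kg·m²·s⁻³.
  So W² = kg²·m⁴·s⁻⁶.
  Bq = 1/s = s⁻¹ (activity is decays per second).
  So Bq² = s⁻².
  V = W/A (potential = power per current),
      = kg·m²·s⁻³·A⁻¹.
  So V⁻¹ = kg⁻¹·m⁻²·s³·A.
  Combining: F·K²·W²·Bq²·V⁻¹ = (kg⁻¹·m⁻²·s⁴·A²) · K² · (kg²·m⁴·s⁻⁶) · s⁻² · (kg⁻¹·m⁻²·s³·A) = s⁻¹·A³·K².
Right side:
  V = W/A (potential = power per current),
      = kg·m²·s⁻³·A⁻¹.
  So V⁻¹ = kg⁻¹·m⁻²·s³·A.
  W = J/s (power = energy per time),
      = kg·m²·s⁻³.
  So W² = kg²·m⁴·s⁻⁶.
  Bq = 1/s = s⁻¹ (activity is decays per second).
  So Bq² = s⁻².
  Hz = 1/s = s⁻¹ (frequency is cycles per second).
  So Hz⁻¹ = s.
  F = C/V (capacitance = charge per voltage),
      = A·s/(kg·m²·s⁻³·A⁻¹) (substituting C and V),
      = kg⁻¹·m⁻²·s⁴·A².
  Combining: V⁻¹·W²·Bq²·K²·s⁻¹·Hz⁻¹·F = (kg⁻¹·m⁻²·s³·A) · (kg²·m⁴·s⁻⁶) · s⁻² · K² · s⁻¹ · s · (kg⁻¹·m⁻²·s⁴·A²) = s⁻¹·A³·K².
Both reduce to s⁻¹·A³·K².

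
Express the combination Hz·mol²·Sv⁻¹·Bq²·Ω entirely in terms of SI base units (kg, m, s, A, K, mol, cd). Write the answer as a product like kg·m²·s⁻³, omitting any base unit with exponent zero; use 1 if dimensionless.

Hz = 1/s = s⁻¹ (frequency is cycles per second).
Sv = J/kg (equivalent dose = energy per mass),
    = m²·s⁻².
So Sv⁻¹ = m⁻²·s².
Bq = 1/s = s⁻¹ (activity is decays per second).
So Bq² = s⁻².
Ω = V/A (resistance = voltage per current),
    = kg·m²·s⁻³·A⁻².
Combining: Hz·mol²·Sv⁻¹·Bq²·Ω = s⁻¹ · mol² · (m⁻²·s²) · s⁻² · (kg·m²·s⁻³·A⁻²) = kg·s⁻⁴·A⁻²·mol².

kg·s⁻⁴·A⁻²·mol²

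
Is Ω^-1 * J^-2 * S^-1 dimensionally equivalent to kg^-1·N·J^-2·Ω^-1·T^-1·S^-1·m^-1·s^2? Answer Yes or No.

No

Left side:
  Ω = V/A (resistance = voltage per current),
      = kg·m²·s⁻³·A⁻².
  So Ω⁻¹ = kg⁻¹·m⁻²·s³·A².
  J = N·m (work = force × distance),
      = kg·m²·s⁻².
  So J⁻² = kg⁻²·m⁻⁴·s⁴.
  S = 1/Ω (conductance is reciprocal resistance),
      = kg⁻¹·m⁻²·s³·A².
  So S⁻¹ = kg·m²·s⁻³·A⁻².
  Combining: Ω⁻¹·J⁻²·S⁻¹ = (kg⁻¹·m⁻²·s³·A²) · (kg⁻²·m⁻⁴·s⁴) · (kg·m²·s⁻³·A⁻²) = kg⁻²·m⁻⁴·s⁴.
Right side:
  N = kg·m·s⁻².
  J = kg·m²·s⁻².
  So J⁻² = kg⁻²·m⁻⁴·s⁴.
  Ω = kg·m²·s⁻³·A⁻².
  So Ω⁻¹ = kg⁻¹·m⁻²·s³·A².
  T = kg·s⁻²·A⁻¹.
  So T⁻¹ = kg⁻¹·s²·A.
  S = kg⁻¹·m⁻²·s³·A².
  So S⁻¹ = kg·m²·s⁻³·A⁻².
  Combining: kg⁻¹·N·J⁻²·Ω⁻¹·T⁻¹·S⁻¹·m⁻¹·s² = kg⁻¹ · (kg·m·s⁻²) · (kg⁻²·m⁻⁴·s⁴) · (kg⁻¹·m⁻²·s³·A²) · (kg⁻¹·s²·A) · (kg·m²·s⁻³·A⁻²) · m⁻¹ · s² = kg⁻³·m⁻⁴·s⁶·A.
Left is kg⁻²·m⁻⁴·s⁴; right is kg⁻³·m⁻⁴·s⁶·A — different.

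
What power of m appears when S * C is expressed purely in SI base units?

-2

S = 1/Ω (conductance is reciprocal resistance),
    = kg⁻¹·m⁻²·s³·A².
C = A·s = s·A (charge = current × time).
Combining: S·C = (kg⁻¹·m⁻²·s³·A²) · (s·A) = kg⁻¹·m⁻²·s⁴·A³.
The exponent of m is -2.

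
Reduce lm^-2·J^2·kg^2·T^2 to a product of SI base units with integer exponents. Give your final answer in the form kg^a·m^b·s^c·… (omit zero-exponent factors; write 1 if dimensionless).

lm = cd·sr = cd (luminous flux; sr is dimensionless).
So lm⁻² = cd⁻².
J = N·m (work = force × distance),
    = kg·m²·s⁻².
So J² = kg²·m⁴·s⁻⁴.
T = Wb/m² (flux density = flux per area),
    = kg·s⁻²·A⁻¹.
So T² = kg²·s⁻⁴·A⁻².
Combining: lm⁻²·J²·kg²·T² = cd⁻² · (kg²·m⁴·s⁻⁴) · kg² · (kg²·s⁻⁴·A⁻²) = kg⁶·m⁴·s⁻⁸·A⁻²·cd⁻².

kg⁶·m⁴·s⁻⁸·A⁻²·cd⁻²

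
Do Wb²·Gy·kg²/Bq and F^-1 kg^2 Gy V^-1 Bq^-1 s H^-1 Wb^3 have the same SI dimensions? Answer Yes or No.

Yes

Left side:
  Bq = s⁻¹.
  So Bq⁻¹ = s.
  Wb = kg·m²·s⁻²·A⁻¹.
  So Wb² = kg²·m⁴·s⁻⁴·A⁻².
  Gy = m²·s⁻².
  Combining: Bq⁻¹·Wb²·Gy·kg² = s · (kg²·m⁴·s⁻⁴·A⁻²) · (m²·s⁻²) · kg² = kg⁴·m⁶·s⁻⁵·A⁻².
Right side:
  F = C/V (capacitance = charge per voltage),
      = A·s/(kg·m²·s⁻³·A⁻¹) (substituting C and V),
      = kg⁻¹·m⁻²·s⁴·A².
  So F⁻¹ = kg·m²·s⁻⁴·A⁻².
  Gy = J/kg (absorbed dose = energy per mass),
      = m²·s⁻².
  V = W/A (potential = power per current),
      = kg·m²·s⁻³·A⁻¹.
  So V⁻¹ = kg⁻¹·m⁻²·s³·A.
  Bq = 1/s = s⁻¹ (activity is decays per second).
  So Bq⁻¹ = s.
  H = Wb/A (inductance = flux per current),
      = kg·m²·s⁻²·A⁻².
  So H⁻¹ = kg⁻¹·m⁻²·s²·A².
  Wb = V·s (flux: a volt is a weber per second),
      = kg·m²·s⁻²·A⁻¹.
  So Wb³ = kg³·m⁶·s⁻⁶·A⁻³.
  Combining: F⁻¹·kg²·Gy·V⁻¹·Bq⁻¹·s·H⁻¹·Wb³ = (kg·m²·s⁻⁴·A⁻²) · kg² · (m²·s⁻²) · (kg⁻¹·m⁻²·s³·A) · s · s · (kg⁻¹·m⁻²·s²·A²) · (kg³·m⁶·s⁻⁶·A⁻³) = kg⁴·m⁶·s⁻⁵·A⁻².
Both reduce to kg⁴·m⁶·s⁻⁵·A⁻².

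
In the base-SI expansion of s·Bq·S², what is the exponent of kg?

-2

Bq = s⁻¹.
S = kg⁻¹·m⁻²·s³·A².
So S² = kg⁻²·m⁻⁴·s⁶·A⁴.
Combining: s·Bq·S² = s · s⁻¹ · (kg⁻²·m⁻⁴·s⁶·A⁴) = kg⁻²·m⁻⁴·s⁶·A⁴.
The exponent of kg is -2.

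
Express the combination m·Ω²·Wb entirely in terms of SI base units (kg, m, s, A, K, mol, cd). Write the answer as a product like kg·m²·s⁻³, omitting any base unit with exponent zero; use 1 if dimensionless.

Ω = V/A (resistance = voltage per current),
    = kg·m²·s⁻³·A⁻².
So Ω² = kg²·m⁴·s⁻⁶·A⁻⁴.
Wb = V·s (flux: a volt is a weber per second),
    = kg·m²·s⁻²·A⁻¹.
Combining: m·Ω²·Wb = m · (kg²·m⁴·s⁻⁶·A⁻⁴) · (kg·m²·s⁻²·A⁻¹) = kg³·m⁷·s⁻⁸·A⁻⁵.

kg³·m⁷·s⁻⁸·A⁻⁵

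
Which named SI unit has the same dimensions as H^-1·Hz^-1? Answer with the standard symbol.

S

H = Wb/A (inductance = flux per current),
    = kg·m²·s⁻²·A⁻².
So H⁻¹ = kg⁻¹·m⁻²·s²·A².
Hz = 1/s = s⁻¹ (frequency is cycles per second).
So Hz⁻¹ = s.
Combining: H⁻¹·Hz⁻¹ = (kg⁻¹·m⁻²·s²·A²) · s = kg⁻¹·m⁻²·s³·A².
kg⁻¹·m⁻²·s³·A² is the base-SI form of the siemens.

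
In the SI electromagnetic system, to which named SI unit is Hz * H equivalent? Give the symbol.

Ω

Hz = s⁻¹.
H = kg·m²·s⁻²·A⁻².
Combining: Hz·H = s⁻¹ · (kg·m²·s⁻²·A⁻²) = kg·m²·s⁻³·A⁻².
kg·m²·s⁻³·A⁻² is the base-SI form of the ohm.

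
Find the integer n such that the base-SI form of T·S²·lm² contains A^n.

3

T = Wb/m² (flux density = flux per area),
    = kg·s⁻²·A⁻¹.
S = 1/Ω (conductance is reciprocal resistance),
    = kg⁻¹·m⁻²·s³·A².
So S² = kg⁻²·m⁻⁴·s⁶·A⁴.
lm = cd·sr = cd (luminous flux; sr is dimensionless).
So lm² = cd².
Combining: T·S²·lm² = (kg·s⁻²·A⁻¹) · (kg⁻²·m⁻⁴·s⁶·A⁴) · cd² = kg⁻¹·m⁻⁴·s⁴·A³·cd².
The exponent of A is 3.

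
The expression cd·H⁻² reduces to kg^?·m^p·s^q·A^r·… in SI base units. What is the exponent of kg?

-2

H = Wb/A (inductance = flux per current),
    = kg·m²·s⁻²·A⁻².
So H⁻² = kg⁻²·m⁻⁴·s⁴·A⁴.
Combining: cd·H⁻² = cd · (kg⁻²·m⁻⁴·s⁴·A⁴) = kg⁻²·m⁻⁴·s⁴·A⁴·cd.
The exponent of kg is -2.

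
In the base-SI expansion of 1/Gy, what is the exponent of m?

Gy = m²·s⁻².
So Gy⁻¹ = m⁻²·s².
The exponent of m is -2.

-2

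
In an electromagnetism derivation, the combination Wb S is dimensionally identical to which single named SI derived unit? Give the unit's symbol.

C

Wb = V·s (flux: a volt is a weber per second),
    = kg·m²·s⁻²·A⁻¹.
S = 1/Ω (conductance is reciprocal resistance),
    = kg⁻¹·m⁻²·s³·A².
Combining: Wb·S = (kg·m²·s⁻²·A⁻¹) · (kg⁻¹·m⁻²·s³·A²) = s·A.
s·A is the base-SI form of the coulomb.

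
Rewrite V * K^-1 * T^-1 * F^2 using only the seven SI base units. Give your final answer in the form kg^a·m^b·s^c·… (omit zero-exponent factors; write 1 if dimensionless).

V = W/A (potential = power per current),
    = kg·m²·s⁻³·A⁻¹.
T = Wb/m² (flux density = flux per area),
    = kg·s⁻²·A⁻¹.
So T⁻¹ = kg⁻¹·s²·A.
F = C/V (capacitance = charge per voltage),
    = A·s/(kg·m²·s⁻³·A⁻¹) (substituting C and V),
    = kg⁻¹·m⁻²·s⁴·A².
So F² = kg⁻²·m⁻⁴·s⁸·A⁴.
Combining: V·K⁻¹·T⁻¹·F² = (kg·m²·s⁻³·A⁻¹) · K⁻¹ · (kg⁻¹·s²·A) · (kg⁻²·m⁻⁴·s⁸·A⁴) = kg⁻²·m⁻²·s⁷·A⁴·K⁻¹.

kg⁻²·m⁻²·s⁷·A⁴·K⁻¹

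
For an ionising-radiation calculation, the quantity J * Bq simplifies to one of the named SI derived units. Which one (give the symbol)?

W

J = kg·m²·s⁻².
Bq = s⁻¹.
Combining: J·Bq = (kg·m²·s⁻²) · s⁻¹ = kg·m²·s⁻³.
kg·m²·s⁻³ is the base-SI form of the watt.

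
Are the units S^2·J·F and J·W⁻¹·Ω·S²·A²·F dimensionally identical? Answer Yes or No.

Yes

Left side:
  S = kg⁻¹·m⁻²·s³·A².
  So S² = kg⁻²·m⁻⁴·s⁶·A⁴.
  J = kg·m²·s⁻².
  F = kg⁻¹·m⁻²·s⁴·A².
  Combining: S²·J·F = (kg⁻²·m⁻⁴·s⁶·A⁴) · (kg·m²·s⁻²) · (kg⁻¹·m⁻²·s⁴·A²) = kg⁻²·m⁻⁴·s⁸·A⁶.
Right side:
  J = kg·m²·s⁻².
  W = kg·m²·s⁻³.
  So W⁻¹ = kg⁻¹·m⁻²·s³.
  Ω = kg·m²·s⁻³·A⁻².
  S = kg⁻¹·m⁻²·s³·A².
  So S² = kg⁻²·m⁻⁴·s⁶·A⁴.
  F = kg⁻¹·m⁻²·s⁴·A².
  Combining: J·W⁻¹·Ω·S²·A²·F = (kg·m²·s⁻²) · (kg⁻¹·m⁻²·s³) · (kg·m²·s⁻³·A⁻²) · (kg⁻²·m⁻⁴·s⁶·A⁴) · A² · (kg⁻¹·m⁻²·s⁴·A²) = kg⁻²·m⁻⁴·s⁸·A⁶.
Both reduce to kg⁻²·m⁻⁴·s⁸·A⁶.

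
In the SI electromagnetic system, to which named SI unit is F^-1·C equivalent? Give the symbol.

F = C/V (capacitance = charge per voltage),
    = A·s/(kg·m²·s⁻³·A⁻¹) (substituting C and V),
    = kg⁻¹·m⁻²·s⁴·A².
So F⁻¹ = kg·m²·s⁻⁴·A⁻².
C = A·s = s·A (charge = current × time).
Combining: F⁻¹·C = (kg·m²·s⁻⁴·A⁻²) · (s·A) = kg·m²·s⁻³·A⁻¹.
kg·m²·s⁻³·A⁻¹ is the base-SI form of the volt.

V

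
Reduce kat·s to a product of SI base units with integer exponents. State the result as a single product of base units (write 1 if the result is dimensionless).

kat = s⁻¹·mol.
Combining: kat·s = (s⁻¹·mol) · s = mol.

mol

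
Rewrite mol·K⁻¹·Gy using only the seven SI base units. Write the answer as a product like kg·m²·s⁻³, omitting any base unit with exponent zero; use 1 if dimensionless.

m²·s⁻²·K⁻¹·mol

Gy = m²·s⁻².
Combining: mol·K⁻¹·Gy = mol · K⁻¹ · (m²·s⁻²) = m²·s⁻²·K⁻¹·mol.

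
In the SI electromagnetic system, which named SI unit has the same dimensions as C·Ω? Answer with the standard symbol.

C = s·A.
Ω = kg·m²·s⁻³·A⁻².
Combining: C·Ω = (s·A) · (kg·m²·s⁻³·A⁻²) = kg·m²·s⁻²·A⁻¹.
kg·m²·s⁻²·A⁻¹ is the base-SI form of the weber.

Wb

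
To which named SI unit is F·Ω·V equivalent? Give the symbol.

F = C/V (capacitance = charge per voltage),
    = A·s/(kg·m²·s⁻³·A⁻¹) (substituting C and V),
    = kg⁻¹·m⁻²·s⁴·A².
Ω = V/A (resistance = voltage per current),
    = kg·m²·s⁻³·A⁻².
V = W/A (potential = power per current),
    = kg·m²·s⁻³·A⁻¹.
Combining: F·Ω·V = (kg⁻¹·m⁻²·s⁴·A²) · (kg·m²·s⁻³·A⁻²) · (kg·m²·s⁻³·A⁻¹) = kg·m²·s⁻²·A⁻¹.
kg·m²·s⁻²·A⁻¹ is the base-SI form of the weber.

Wb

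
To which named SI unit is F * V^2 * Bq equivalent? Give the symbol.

W

F = C/V (capacitance = charge per voltage),
    = A·s/(kg·m²·s⁻³·A⁻¹) (substituting C and V),
    = kg⁻¹·m⁻²·s⁴·A².
V = W/A (potential = power per current),
    = kg·m²·s⁻³·A⁻¹.
So V² = kg²·m⁴·s⁻⁶·A⁻².
Bq = 1/s = s⁻¹ (activity is decays per second).
Combining: F·V²·Bq = (kg⁻¹·m⁻²·s⁴·A²) · (kg²·m⁴·s⁻⁶·A⁻²) · s⁻¹ = kg·m²·s⁻³.
kg·m²·s⁻³ is the base-SI form of the watt.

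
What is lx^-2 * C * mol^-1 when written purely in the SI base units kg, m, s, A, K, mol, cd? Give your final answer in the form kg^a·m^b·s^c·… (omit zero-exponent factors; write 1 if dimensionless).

m⁴·s·A·mol⁻¹·cd⁻²

lx = m⁻²·cd.
So lx⁻² = m⁴·cd⁻².
C = s·A.
Combining: lx⁻²·C·mol⁻¹ = (m⁴·cd⁻²) · (s·A) · mol⁻¹ = m⁴·s·A·mol⁻¹·cd⁻².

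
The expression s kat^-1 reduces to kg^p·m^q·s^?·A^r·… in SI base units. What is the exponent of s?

kat = s⁻¹·mol.
So kat⁻¹ = s·mol⁻¹.
Combining: s·kat⁻¹ = s · (s·mol⁻¹) = s²·mol⁻¹.
The exponent of s is 2.

2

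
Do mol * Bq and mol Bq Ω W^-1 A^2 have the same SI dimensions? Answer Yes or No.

Left side:
  Bq = 1/s = s⁻¹ (activity is decays per second).
  Combining: mol·Bq = mol · s⁻¹ = s⁻¹·mol.
Right side:
  Bq = 1/s = s⁻¹ (activity is decays per second).
  Ω = V/A (resistance = voltage per current),
      = kg·m²·s⁻³·A⁻².
  W = J/s (power = energy per time),
      = kg·m²·s⁻³.
  So W⁻¹ = kg⁻¹·m⁻²·s³.
  Combining: mol·Bq·Ω·W⁻¹·A² = mol · s⁻¹ · (kg·m²·s⁻³·A⁻²) · (kg⁻¹·m⁻²·s³) · A² = s⁻¹·mol.
Both reduce to s⁻¹·mol.

Yes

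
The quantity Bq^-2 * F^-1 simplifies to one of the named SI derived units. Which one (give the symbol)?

Bq = s⁻¹.
So Bq⁻² = s².
F = kg⁻¹·m⁻²·s⁴·A².
So F⁻¹ = kg·m²·s⁻⁴·A⁻².
Combining: Bq⁻²·F⁻¹ = s² · (kg·m²·s⁻⁴·A⁻²) = kg·m²·s⁻²·A⁻².
kg·m²·s⁻²·A⁻² is the base-SI form of the henry.

H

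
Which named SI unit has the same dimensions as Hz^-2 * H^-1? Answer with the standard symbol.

F

Hz = s⁻¹.
So Hz⁻² = s².
H = kg·m²·s⁻²·A⁻².
So H⁻¹ = kg⁻¹·m⁻²·s²·A².
Combining: Hz⁻²·H⁻¹ = s² · (kg⁻¹·m⁻²·s²·A²) = kg⁻¹·m⁻²·s⁴·A².
kg⁻¹·m⁻²·s⁴·A² is the base-SI form of the farad.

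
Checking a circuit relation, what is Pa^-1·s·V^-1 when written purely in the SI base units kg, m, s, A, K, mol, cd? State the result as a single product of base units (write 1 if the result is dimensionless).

kg⁻²·m⁻¹·s⁶·A

Pa = N/m² (pressure = force per area),
    = kg·m⁻¹·s⁻².
So Pa⁻¹ = kg⁻¹·m·s².
V = W/A (potential = power per current),
    = kg·m²·s⁻³·A⁻¹.
So V⁻¹ = kg⁻¹·m⁻²·s³·A.
Combining: Pa⁻¹·s·V⁻¹ = (kg⁻¹·m·s²) · s · (kg⁻¹·m⁻²·s³·A) = kg⁻²·m⁻¹·s⁶·A.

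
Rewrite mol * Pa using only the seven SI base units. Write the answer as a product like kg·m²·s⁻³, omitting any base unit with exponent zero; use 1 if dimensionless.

kg·m⁻¹·s⁻²·mol

Pa = N/m² (pressure = force per area),
    = kg·m⁻¹·s⁻².
Combining: mol·Pa = mol · (kg·m⁻¹·s⁻²) = kg·m⁻¹·s⁻²·mol.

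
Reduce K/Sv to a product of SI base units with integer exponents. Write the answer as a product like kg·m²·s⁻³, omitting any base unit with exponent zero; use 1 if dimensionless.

m⁻²·s²·K

Sv = m²·s⁻².
So Sv⁻¹ = m⁻²·s².
Combining: Sv⁻¹·K = (m⁻²·s²) · K = m⁻²·s²·K.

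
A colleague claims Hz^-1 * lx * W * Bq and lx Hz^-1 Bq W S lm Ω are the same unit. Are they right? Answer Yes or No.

No

Left side:
  Hz = 1/s = s⁻¹ (frequency is cycles per second).
  So Hz⁻¹ = s.
  lx = lm/m² (illuminance = luminous flux per area),
      = m⁻²·cd.
  W = J/s (power = energy per time),
      = kg·m²·s⁻³.
  Bq = 1/s = s⁻¹ (activity is decays per second).
  Combining: Hz⁻¹·lx·W·Bq = s · (m⁻²·cd) · (kg·m²·s⁻³) · s⁻¹ = kg·s⁻³·cd.
Right side:
  lx = m⁻²·cd.
  Hz = s⁻¹.
  So Hz⁻¹ = s.
  Bq = s⁻¹.
  W = kg·m²·s⁻³.
  S = kg⁻¹·m⁻²·s³·A².
  lm = cd.
  Ω = kg·m²·s⁻³·A⁻².
  Combining: lx·Hz⁻¹·Bq·W·S·lm·Ω = (m⁻²·cd) · s · s⁻¹ · (kg·m²·s⁻³) · (kg⁻¹·m⁻²·s³·A²) · cd · (kg·m²·s⁻³·A⁻²) = kg·s⁻³·cd².
Left is kg·s⁻³·cd; right is kg·s⁻³·cd² — different.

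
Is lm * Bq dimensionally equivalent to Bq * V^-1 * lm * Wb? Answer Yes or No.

Left side:
  lm = cd.
  Bq = s⁻¹.
  Combining: lm·Bq = cd · s⁻¹ = s⁻¹·cd.
Right side:
  Bq = 1/s = s⁻¹ (activity is decays per second).
  V = W/A (potential = power per current),
      = kg·m²·s⁻³·A⁻¹.
  So V⁻¹ = kg⁻¹·m⁻²·s³·A.
  lm = cd·sr = cd (luminous flux; sr is dimensionless).
  Wb = V·s (flux: a volt is a weber per second),
      = kg·m²·s⁻²·A⁻¹.
  Combining: Bq·V⁻¹·lm·Wb = s⁻¹ · (kg⁻¹·m⁻²·s³·A) · cd · (kg·m²·s⁻²·A⁻¹) = cd.
Left is s⁻¹·cd; right is cd — different.

No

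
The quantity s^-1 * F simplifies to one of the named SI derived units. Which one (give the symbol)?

S

F = C/V (capacitance = charge per voltage),
    = A·s/(kg·m²·s⁻³·A⁻¹) (substituting C and V),
    = kg⁻¹·m⁻²·s⁴·A².
Combining: s⁻¹·F = s⁻¹ · (kg⁻¹·m⁻²·s⁴·A²) = kg⁻¹·m⁻²·s³·A².
kg⁻¹·m⁻²·s³·A² is the base-SI form of the siemens.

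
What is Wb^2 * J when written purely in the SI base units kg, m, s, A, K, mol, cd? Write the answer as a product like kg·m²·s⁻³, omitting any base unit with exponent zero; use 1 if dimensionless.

Wb = kg·m²·s⁻²·A⁻¹.
So Wb² = kg²·m⁴·s⁻⁴·A⁻².
J = kg·m²·s⁻².
Combining: Wb²·J = (kg²·m⁴·s⁻⁴·A⁻²) · (kg·m²·s⁻²) = kg³·m⁶·s⁻⁶·A⁻².

kg³·m⁶·s⁻⁶·A⁻²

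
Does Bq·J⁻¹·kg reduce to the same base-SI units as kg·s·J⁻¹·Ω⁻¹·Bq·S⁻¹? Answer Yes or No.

Left side:
  Bq = s⁻¹.
  J = kg·m²·s⁻².
  So J⁻¹ = kg⁻¹·m⁻²·s².
  Combining: Bq·J⁻¹·kg = s⁻¹ · (kg⁻¹·m⁻²·s²) · kg = m⁻²·s.
Right side:
  J = N·m (work = force × distance),
      = kg·m²·s⁻².
  So J⁻¹ = kg⁻¹·m⁻²·s².
  Ω = V/A (resistance = voltage per current),
      = kg·m²·s⁻³·A⁻².
  So Ω⁻¹ = kg⁻¹·m⁻²·s³·A².
  Bq = 1/s = s⁻¹ (activity is decays per second).
  S = 1/Ω (conductance is reciprocal resistance),
      = kg⁻¹·m⁻²·s³·A².
  So S⁻¹ = kg·m²·s⁻³·A⁻².
  Combining: kg·s·J⁻¹·Ω⁻¹·Bq·S⁻¹ = kg · s · (kg⁻¹·m⁻²·s²) · (kg⁻¹·m⁻²·s³·A²) · s⁻¹ · (kg·m²·s⁻³·A⁻²) = m⁻²·s².
Left is m⁻²·s; right is m⁻²·s² — different.

No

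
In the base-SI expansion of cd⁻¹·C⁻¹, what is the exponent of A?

-1

C = s·A.
So C⁻¹ = s⁻¹·A⁻¹.
Combining: cd⁻¹·C⁻¹ = cd⁻¹ · (s⁻¹·A⁻¹) = s⁻¹·A⁻¹·cd⁻¹.
The exponent of A is -1.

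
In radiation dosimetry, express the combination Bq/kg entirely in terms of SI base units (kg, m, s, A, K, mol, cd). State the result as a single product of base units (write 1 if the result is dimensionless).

kg⁻¹·s⁻¹

Bq = 1/s = s⁻¹ (activity is decays per second).
Combining: kg⁻¹·Bq = kg⁻¹ · s⁻¹ = kg⁻¹·s⁻¹.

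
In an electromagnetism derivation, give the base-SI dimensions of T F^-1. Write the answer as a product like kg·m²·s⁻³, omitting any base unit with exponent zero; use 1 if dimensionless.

T = kg·s⁻²·A⁻¹.
F = kg⁻¹·m⁻²·s⁴·A².
So F⁻¹ = kg·m²·s⁻⁴·A⁻².
Combining: T·F⁻¹ = (kg·s⁻²·A⁻¹) · (kg·m²·s⁻⁴·A⁻²) = kg²·m²·s⁻⁶·A⁻³.

kg²·m²·s⁻⁶·A⁻³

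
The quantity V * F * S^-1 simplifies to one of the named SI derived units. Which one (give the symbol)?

V = W/A (potential = power per current),
    = kg·m²·s⁻³·A⁻¹.
F = C/V (capacitance = charge per voltage),
    = A·s/(kg·m²·s⁻³·A⁻¹) (substituting C and V),
    = kg⁻¹·m⁻²·s⁴·A².
S = 1/Ω (conductance is reciprocal resistance),
    = kg⁻¹·m⁻²·s³·A².
So S⁻¹ = kg·m²·s⁻³·A⁻².
Combining: V·F·S⁻¹ = (kg·m²·s⁻³·A⁻¹) · (kg⁻¹·m⁻²·s⁴·A²) · (kg·m²·s⁻³·A⁻²) = kg·m²·s⁻²·A⁻¹.
kg·m²·s⁻²·A⁻¹ is the base-SI form of the weber.

Wb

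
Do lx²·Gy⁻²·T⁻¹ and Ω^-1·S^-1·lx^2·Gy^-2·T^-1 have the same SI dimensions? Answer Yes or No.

Left side:
  lx = m⁻²·cd.
  So lx² = m⁻⁴·cd².
  Gy = m²·s⁻².
  So Gy⁻² = m⁻⁴·s⁴.
  T = kg·s⁻²·A⁻¹.
  So T⁻¹ = kg⁻¹·s²·A.
  Combining: lx²·Gy⁻²·T⁻¹ = (m⁻⁴·cd²) · (m⁻⁴·s⁴) · (kg⁻¹·s²·A) = kg⁻¹·m⁻⁸·s⁶·A·cd².
Right side:
  Ω = V/A (resistance = voltage per current),
      = kg·m²·s⁻³·A⁻².
  So Ω⁻¹ = kg⁻¹·m⁻²·s³·A².
  S = 1/Ω (conductance is reciprocal resistance),
      = kg⁻¹·m⁻²·s³·A².
  So S⁻¹ = kg·m²·s⁻³·A⁻².
  lx = lm/m² (illuminance = luminous flux per area),
      = m⁻²·cd.
  So lx² = m⁻⁴·cd².
  Gy = J/kg (absorbed dose = energy per mass),
      = m²·s⁻².
  So Gy⁻² = m⁻⁴·s⁴.
  T = Wb/m² (flux density = flux per area),
      = kg·s⁻²·A⁻¹.
  So T⁻¹ = kg⁻¹·s²·A.
  Combining: Ω⁻¹·S⁻¹·lx²·Gy⁻²·T⁻¹ = (kg⁻¹·m⁻²·s³·A²) · (kg·m²·s⁻³·A⁻²) · (m⁻⁴·cd²) · (m⁻⁴·s⁴) · (kg⁻¹·s²·A) = kg⁻¹·m⁻⁸·s⁶·A·cd².
Both reduce to kg⁻¹·m⁻⁸·s⁶·A·cd².

Yes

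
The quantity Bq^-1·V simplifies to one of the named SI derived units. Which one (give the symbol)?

Bq = 1/s = s⁻¹ (activity is decays per second).
So Bq⁻¹ = s.
V = W/A (potential = power per current),
    = kg·m²·s⁻³·A⁻¹.
Combining: Bq⁻¹·V = s · (kg·m²·s⁻³·A⁻¹) = kg·m²·s⁻²·A⁻¹.
kg·m²·s⁻²·A⁻¹ is the base-SI form of the weber.

Wb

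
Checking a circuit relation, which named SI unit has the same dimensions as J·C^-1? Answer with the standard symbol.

J = N·m (work = force × distance),
    = kg·m²·s⁻².
C = A·s = s·A (charge = current × time).
So C⁻¹ = s⁻¹·A⁻¹.
Combining: J·C⁻¹ = (kg·m²·s⁻²) · (s⁻¹·A⁻¹) = kg·m²·s⁻³·A⁻¹.
kg·m²·s⁻³·A⁻¹ is the base-SI form of the volt.

V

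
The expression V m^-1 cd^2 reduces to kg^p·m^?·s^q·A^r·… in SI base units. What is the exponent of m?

1

V = kg·m²·s⁻³·A⁻¹.
Combining: V·m⁻¹·cd² = (kg·m²·s⁻³·A⁻¹) · m⁻¹ · cd² = kg·m·s⁻³·A⁻¹·cd².
The exponent of m is 1.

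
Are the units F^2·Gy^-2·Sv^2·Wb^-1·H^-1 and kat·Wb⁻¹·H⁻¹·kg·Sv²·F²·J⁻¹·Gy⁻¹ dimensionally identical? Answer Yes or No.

Left side:
  F = C/V (capacitance = charge per voltage),
      = A·s/(kg·m²·s⁻³·A⁻¹) (substituting C and V),
      = kg⁻¹·m⁻²·s⁴·A².
  So F² = kg⁻²·m⁻⁴·s⁸·A⁴.
  Gy = J/kg (absorbed dose = energy per mass),
      = m²·s⁻².
  So Gy⁻² = m⁻⁴·s⁴.
  Sv = J/kg (equivalent dose = energy per mass),
      = m²·s⁻².
  So Sv² = m⁴·s⁻⁴.
  Wb = V·s (flux: a volt is a weber per second),
      = kg·m²·s⁻²·A⁻¹.
  So Wb⁻¹ = kg⁻¹·m⁻²·s²·A.
  H = Wb/A (inductance = flux per current),
      = kg·m²·s⁻²·A⁻².
  So H⁻¹ = kg⁻¹·m⁻²·s²·A².
  Combining: F²·Gy⁻²·Sv²·Wb⁻¹·H⁻¹ = (kg⁻²·m⁻⁴·s⁸·A⁴) · (m⁻⁴·s⁴) · (m⁴·s⁻⁴) · (kg⁻¹·m⁻²·s²·A) · (kg⁻¹·m⁻²·s²·A²) = kg⁻⁴·m⁻⁸·s¹²·A⁷.
Right side:
  kat = mol/s = s⁻¹·mol (catalytic activity).
  Wb = V·s (flux: a volt is a weber per second),
      = kg·m²·s⁻²·A⁻¹.
  So Wb⁻¹ = kg⁻¹·m⁻²·s²·A.
  H = Wb/A (inductance = flux per current),
      = kg·m²·s⁻²·A⁻².
  So H⁻¹ = kg⁻¹·m⁻²·s²·A².
  Sv = J/kg (equivalent dose = energy per mass),
      = m²·s⁻².
  So Sv² = m⁴·s⁻⁴.
  F = C/V (capacitance = charge per voltage),
      = A·s/(kg·m²·s⁻³·A⁻¹) (substituting C and V),
      = kg⁻¹·m⁻²·s⁴·A².
  So F² = kg⁻²·m⁻⁴·s⁸·A⁴.
  J = N·m (work = force × distance),
      = kg·m²·s⁻².
  So J⁻¹ = kg⁻¹·m⁻²·s².
  Gy = J/kg (absorbed dose = energy per mass),
      = m²·s⁻².
  So Gy⁻¹ = m⁻²·s².
  Combining: kat·Wb⁻¹·H⁻¹·kg·Sv²·F²·J⁻¹·Gy⁻¹ = (s⁻¹·mol) · (kg⁻¹·m⁻²·s²·A) · (kg⁻¹·m⁻²·s²·A²) · kg · (m⁴·s⁻⁴) · (kg⁻²·m⁻⁴·s⁸·A⁴) · (kg⁻¹·m⁻²·s²) · (m⁻²·s²) = kg⁻⁴·m⁻⁸·s¹¹·A⁷·mol.
Left is kg⁻⁴·m⁻⁸·s¹²·A⁷; right is kg⁻⁴·m⁻⁸·s¹¹·A⁷·mol — different.

No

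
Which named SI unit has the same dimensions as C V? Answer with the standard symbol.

C = A·s = s·A (charge = current × time).
V = W/A (potential = power per current),
    = kg·m²·s⁻³·A⁻¹.
Combining: C·V = (s·A) · (kg·m²·s⁻³·A⁻¹) = kg·m²·s⁻².
kg·m²·s⁻² is the base-SI form of the joule.

J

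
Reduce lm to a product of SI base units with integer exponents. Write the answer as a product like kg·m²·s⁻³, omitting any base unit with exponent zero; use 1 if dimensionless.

lm = cd·sr = cd (luminous flux; sr is dimensionless).

cd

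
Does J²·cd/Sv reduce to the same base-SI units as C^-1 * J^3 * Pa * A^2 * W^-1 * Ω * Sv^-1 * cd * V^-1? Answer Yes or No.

Left side:
  J = kg·m²·s⁻².
  So J² = kg²·m⁴·s⁻⁴.
  Sv = m²·s⁻².
  So Sv⁻¹ = m⁻²·s².
  Combining: J²·cd·Sv⁻¹ = (kg²·m⁴·s⁻⁴) · cd · (m⁻²·s²) = kg²·m²·s⁻²·cd.
Right side:
  C = A·s = s·A (charge = current × time).
  So C⁻¹ = s⁻¹·A⁻¹.
  J = N·m (work = force × distance),
      = kg·m²·s⁻².
  So J³ = kg³·m⁶·s⁻⁶.
  Pa = N/m² (pressure = force per area),
      = kg·m⁻¹·s⁻².
  W = J/s (power = energy per time),
      = kg·m²·s⁻³.
  So W⁻¹ = kg⁻¹·m⁻²·s³.
  Ω = V/A (resistance = voltage per current),
      = kg·m²·s⁻³·A⁻².
  Sv = J/kg (equivalent dose = energy per mass),
      = m²·s⁻².
  So Sv⁻¹ = m⁻²·s².
  V = W/A (potential = power per current),
      = kg·m²·s⁻³·A⁻¹.
  So V⁻¹ = kg⁻¹·m⁻²·s³·A.
  Combining: C⁻¹·J³·Pa·A²·W⁻¹·Ω·Sv⁻¹·cd·V⁻¹ = (s⁻¹·A⁻¹) · (kg³·m⁶·s⁻⁶) · (kg·m⁻¹·s⁻²) · A² · (kg⁻¹·m⁻²·s³) · (kg·m²·s⁻³·A⁻²) · (m⁻²·s²) · cd · (kg⁻¹·m⁻²·s³·A) = kg³·m·s⁻⁴·cd.
Left is kg²·m²·s⁻²·cd; right is kg³·m·s⁻⁴·cd — different.

No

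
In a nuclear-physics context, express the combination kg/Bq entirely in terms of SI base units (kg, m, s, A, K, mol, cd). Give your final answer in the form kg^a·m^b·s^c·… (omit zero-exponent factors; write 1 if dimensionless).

Bq = 1/s = s⁻¹ (activity is decays per second).
So Bq⁻¹ = s.
Combining: kg·Bq⁻¹ = kg · s = kg·s.

kg·s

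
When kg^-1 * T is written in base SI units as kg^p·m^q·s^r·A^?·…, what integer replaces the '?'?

T = kg·s⁻²·A⁻¹.
Combining: kg⁻¹·T = kg⁻¹ · (kg·s⁻²·A⁻¹) = s⁻²·A⁻¹.
The exponent of A is -1.

-1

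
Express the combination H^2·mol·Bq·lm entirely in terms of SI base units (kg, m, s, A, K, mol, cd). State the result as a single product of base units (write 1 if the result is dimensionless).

H = Wb/A (inductance = flux per current),
    = kg·m²·s⁻²·A⁻².
So H² = kg²·m⁴·s⁻⁴·A⁻⁴.
Bq = 1/s = s⁻¹ (activity is decays per second).
lm = cd·sr = cd (luminous flux; sr is dimensionless).
Combining: H²·mol·Bq·lm = (kg²·m⁴·s⁻⁴·A⁻⁴) · mol · s⁻¹ · cd = kg²·m⁴·s⁻⁵·A⁻⁴·mol·cd.

kg²·m⁴·s⁻⁵·A⁻⁴·mol·cd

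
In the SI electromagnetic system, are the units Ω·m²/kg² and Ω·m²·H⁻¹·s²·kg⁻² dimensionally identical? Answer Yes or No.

No

Left side:
  Ω = V/A (resistance = voltage per current),
      = kg·m²·s⁻³·A⁻².
  Combining: Ω·m²·kg⁻² = (kg·m²·s⁻³·A⁻²) · m² · kg⁻² = kg⁻¹·m⁴·s⁻³·A⁻².
Right side:
  Ω = kg·m²·s⁻³·A⁻².
  H = kg·m²·s⁻²·A⁻².
  So H⁻¹ = kg⁻¹·m⁻²·s²·A².
  Combining: Ω·m²·H⁻¹·s²·kg⁻² = (kg·m²·s⁻³·A⁻²) · m² · (kg⁻¹·m⁻²·s²·A²) · s² · kg⁻² = kg⁻²·m²·s.
Left is kg⁻¹·m⁴·s⁻³·A⁻²; right is kg⁻²·m²·s — different.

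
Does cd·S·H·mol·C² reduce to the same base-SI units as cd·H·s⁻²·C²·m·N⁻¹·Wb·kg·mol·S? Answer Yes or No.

Left side:
  S = kg⁻¹·m⁻²·s³·A².
  H = kg·m²·s⁻²·A⁻².
  C = s·A.
  So C² = s²·A².
  Combining: cd·S·H·mol·C² = cd · (kg⁻¹·m⁻²·s³·A²) · (kg·m²·s⁻²·A⁻²) · mol · (s²·A²) = s³·A²·mol·cd.
Right side:
  H = Wb/A (inductance = flux per current),
      = kg·m²·s⁻²·A⁻².
  C = A·s = s·A (charge = current × time).
  So C² = s²·A².
  N = kg·m/s² = kg·m·s⁻² (force = mass × acceleration).
  So N⁻¹ = kg⁻¹·m⁻¹·s².
  Wb = V·s (flux: a volt is a weber per second),
      = kg·m²·s⁻²·A⁻¹.
  S = 1/Ω (conductance is reciprocal resistance),
      = kg⁻¹·m⁻²·s³·A².
  Combining: cd·H·s⁻²·C²·m·N⁻¹·Wb·kg·mol·S = cd · (kg·m²·s⁻²·A⁻²) · s⁻² · (s²·A²) · m · (kg⁻¹·m⁻¹·s²) · (kg·m²·s⁻²·A⁻¹) · kg · mol · (kg⁻¹·m⁻²·s³·A²) = kg·m²·s·A·mol·cd.
Left is s³·A²·mol·cd; right is kg·m²·s·A·mol·cd — different.

No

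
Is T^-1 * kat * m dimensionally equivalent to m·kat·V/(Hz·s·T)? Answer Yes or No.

No

Left side:
  T = Wb/m² (flux density = flux per area),
      = kg·s⁻²·A⁻¹.
  So T⁻¹ = kg⁻¹·s²·A.
  kat = mol/s = s⁻¹·mol (catalytic activity).
  Combining: T⁻¹·kat·m = (kg⁻¹·s²·A) · (s⁻¹·mol) · m = kg⁻¹·m·s·A·mol.
Right side:
  Hz = 1/s = s⁻¹ (frequency is cycles per second).
  So Hz⁻¹ = s.
  T = Wb/m² (flux density = flux per area),
      = kg·s⁻²·A⁻¹.
  So T⁻¹ = kg⁻¹·s²·A.
  kat = mol/s = s⁻¹·mol (catalytic activity).
  V = W/A (potential = power per current),
      = kg·m²·s⁻³·A⁻¹.
  Combining: Hz⁻¹·s⁻¹·m·T⁻¹·kat·V = s · s⁻¹ · m · (kg⁻¹·s²·A) · (s⁻¹·mol) · (kg·m²·s⁻³·A⁻¹) = m³·s⁻²·mol.
Left is kg⁻¹·m·s·A·mol; right is m³·s⁻²·mol — different.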